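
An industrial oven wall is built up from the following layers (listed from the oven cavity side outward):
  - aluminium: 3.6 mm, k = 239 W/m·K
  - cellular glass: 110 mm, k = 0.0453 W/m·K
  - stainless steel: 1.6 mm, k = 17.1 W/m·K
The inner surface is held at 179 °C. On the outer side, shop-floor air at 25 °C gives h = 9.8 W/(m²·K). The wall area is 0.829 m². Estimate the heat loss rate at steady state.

Q ≈ 50.5 W

Treating each layer as a thermal resistance in series:
R_aluminium = L/(kA) = 0.0036/(239×0.829) = 1.817×10^-5 K/W
R_cellular glass = L/(kA) = 0.11/(0.0453×0.829) = 2.929 K/W
R_stainless steel = L/(kA) = 0.0016/(17.1×0.829) = 1.129×10^-4 K/W
R_outer film = 1/(h_o·A) = 1/(9.8×0.829) = 0.1231 K/W
R_total = 3.052 K/W
Q = ΔT / R_total = 154 / 3.052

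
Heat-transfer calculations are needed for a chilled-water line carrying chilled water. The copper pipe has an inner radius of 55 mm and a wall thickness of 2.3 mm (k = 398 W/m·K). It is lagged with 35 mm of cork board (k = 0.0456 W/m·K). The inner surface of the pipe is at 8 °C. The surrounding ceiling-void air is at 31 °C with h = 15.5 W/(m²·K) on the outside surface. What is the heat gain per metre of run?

Cylindrical conduction, so R = ln(r₂/r₁)/(2πkL) per layer, in series:
R_copper pipe wall = ln(57.3/55)/(2π×398×1) = 1.638×10^-5 K/W
R_cork board = ln(92.3/57.3)/(2π×0.0456×1) = 1.664 K/W
R_outer film = 1/(h_o·2πr_oL) = 1/(15.5×2π×0.0923×1) = 0.1112 K/W
R_total = 1.775 K/W
Q = ΔT/R_total = 23/1.775

q′ ≈ 13 W/m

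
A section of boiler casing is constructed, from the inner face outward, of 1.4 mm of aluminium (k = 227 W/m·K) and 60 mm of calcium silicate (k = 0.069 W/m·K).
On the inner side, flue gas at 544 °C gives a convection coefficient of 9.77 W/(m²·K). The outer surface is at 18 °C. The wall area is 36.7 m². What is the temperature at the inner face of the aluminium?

T ≈ 489 °C

Series thermal resistances:
R_inner film = 1/(h_i·A) = 1/(9.77×36.7) = 0.002789 K/W
R_aluminium = L/(kA) = 0.0014/(227×36.7) = 1.68×10^-7 K/W
R_calcium silicate = L/(kA) = 0.06/(0.069×36.7) = 0.02369 K/W
R_total = 0.02648 K/W;  Q = ΔT/R_total = 526/0.02648 = 19860 W
T_interface = T_inner − Q·ΣR(inner→interface) = 544 − 19900×0.002789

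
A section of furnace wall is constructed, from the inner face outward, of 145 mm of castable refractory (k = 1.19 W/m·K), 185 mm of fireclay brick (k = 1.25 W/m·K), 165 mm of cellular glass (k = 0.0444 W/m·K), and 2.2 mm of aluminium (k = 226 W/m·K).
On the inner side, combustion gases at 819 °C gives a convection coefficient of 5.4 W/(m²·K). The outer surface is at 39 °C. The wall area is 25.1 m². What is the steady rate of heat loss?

Treating each layer as a thermal resistance in series:
R_inner film = 1/(h_i·A) = 1/(5.4×25.1) = 0.007378 K/W
R_castable refractory = L/(kA) = 0.145/(1.19×25.1) = 0.004855 K/W
R_fireclay brick = L/(kA) = 0.185/(1.25×25.1) = 0.005896 K/W
R_cellular glass = L/(kA) = 0.165/(0.0444×25.1) = 0.1481 K/W
R_aluminium = L/(kA) = 0.0022/(226×25.1) = 3.878×10^-7 K/W
R_total = 0.1662 K/W
Q = ΔT / R_total = 780 / 0.1662

Q ≈ 4690 W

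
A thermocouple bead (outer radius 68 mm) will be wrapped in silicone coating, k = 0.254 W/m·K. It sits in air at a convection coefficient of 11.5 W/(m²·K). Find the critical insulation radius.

For a sphere r_cr = 2k/h = 2×0.254/11.5
r_cr = 44.2 mm; since the bare radius (68 mm) is above r_cr, any added insulation will reduce heat loss.

r_cr ≈ 44.2 mm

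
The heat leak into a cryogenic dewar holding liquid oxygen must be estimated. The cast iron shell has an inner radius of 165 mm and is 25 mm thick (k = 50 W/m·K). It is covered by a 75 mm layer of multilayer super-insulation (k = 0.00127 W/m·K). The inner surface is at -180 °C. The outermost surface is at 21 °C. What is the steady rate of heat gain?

Q ≈ 2.15 W

Each spherical layer contributes R = (1/r_i − 1/r_o)/(4πk):
R_cast iron shell = (1/0.165 − 1/0.19)/(4π×50) = 0.001269 K/W
R_multilayer super-insulation = (1/0.19 − 1/0.265)/(4π×0.00127) = 93.34 K/W
R_total = 93.34 K/W
Q = ΔT/R_total = 201/93.34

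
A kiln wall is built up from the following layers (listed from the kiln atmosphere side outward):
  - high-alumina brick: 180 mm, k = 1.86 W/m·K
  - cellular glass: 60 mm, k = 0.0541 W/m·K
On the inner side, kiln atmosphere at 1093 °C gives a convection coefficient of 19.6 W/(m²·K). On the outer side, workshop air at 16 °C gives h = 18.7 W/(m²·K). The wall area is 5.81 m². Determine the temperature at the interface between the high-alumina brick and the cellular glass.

T ≈ 972 °C

Thermal resistances in series:
R_inner film = 1/(h_i·A) = 1/(19.6×5.81) = 0.008781 K/W
R_high-alumina brick = L/(kA) = 0.18/(1.86×5.81) = 0.01666 K/W
R_cellular glass = L/(kA) = 0.06/(0.0541×5.81) = 0.1909 K/W
R_outer film = 1/(h_o·A) = 1/(18.7×5.81) = 0.009204 K/W
R_total = 0.2255 K/W;  Q = ΔT/R_total = 1077/0.2255 = 4775 W
T_interface = T_inner − Q·ΣR(inner→interface) = 1093 − 4780×0.02544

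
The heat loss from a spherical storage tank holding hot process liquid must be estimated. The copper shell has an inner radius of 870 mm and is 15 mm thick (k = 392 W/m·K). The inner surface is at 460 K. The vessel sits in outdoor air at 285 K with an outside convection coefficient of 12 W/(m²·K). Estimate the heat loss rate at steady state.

Each spherical layer contributes R = (1/r_i − 1/r_o)/(4πk):
R_copper shell = (1/0.87 − 1/0.885)/(4π×392) = 3.955×10^-6 K/W
R_outer film = 1/(h·4πr_o²) = 1/(12×4π×0.885²) = 0.008467 K/W
R_total = 0.008471 K/W
Q = ΔT/R_total = 175/0.008471

Q ≈ 20700 W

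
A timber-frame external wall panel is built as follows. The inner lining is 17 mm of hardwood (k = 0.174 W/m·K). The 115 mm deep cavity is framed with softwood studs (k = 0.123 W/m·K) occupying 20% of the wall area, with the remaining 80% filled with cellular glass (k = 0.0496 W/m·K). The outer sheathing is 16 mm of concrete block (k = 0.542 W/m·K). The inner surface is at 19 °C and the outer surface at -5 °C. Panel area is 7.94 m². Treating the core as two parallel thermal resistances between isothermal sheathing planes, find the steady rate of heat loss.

Q ≈ 99.4 W

Sheathing layers in series; stud and cavity paths in parallel between them.
R_inner = 0.017/(0.174×7.94) = 0.0123 K/W
R_stud  = 0.115/(0.123×0.2×7.94) = 0.5888 K/W
R_cav   = 0.115/(0.0496×0.8×7.94) = 0.365 K/W
1/R_core = 1/R_stud + 1/R_cav → R_core = 0.2253 K/W
R_outer = 0.016/(0.542×7.94) = 0.003718 K/W
R_total = 0.2413 K/W
Q = ΔT/R_total = 24/0.2413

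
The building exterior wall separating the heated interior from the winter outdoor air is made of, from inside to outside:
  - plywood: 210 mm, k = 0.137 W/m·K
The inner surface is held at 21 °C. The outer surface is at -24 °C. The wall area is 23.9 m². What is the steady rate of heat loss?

Q ≈ 702 W

Treating each layer as a thermal resistance in series:
R_plywood = L/(kA) = 0.21/(0.137×23.9) = 0.06414 K/W
R_total = 0.06414 K/W
Q = ΔT / R_total = 45 / 0.06414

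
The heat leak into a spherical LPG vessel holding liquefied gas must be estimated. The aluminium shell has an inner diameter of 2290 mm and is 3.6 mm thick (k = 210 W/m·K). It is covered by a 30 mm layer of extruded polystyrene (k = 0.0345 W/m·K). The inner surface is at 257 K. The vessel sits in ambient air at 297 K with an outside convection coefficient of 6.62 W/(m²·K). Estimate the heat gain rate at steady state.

Spherical conduction: R = (1/r_in − 1/r_out)/(4πk) per layer; series-sum.
R_aluminium shell = (1/1.145 − 1/1.1486)/(4π×210) = 1.037×10^-6 K/W
R_extruded polystyrene = (1/1.1486 − 1/1.1786)/(4π×0.0345) = 0.05112 K/W
R_outer film = 1/(h·4πr_o²) = 1/(6.62×4π×1.1786²) = 0.008654 K/W
R_total = 0.05977 K/W
Q = ΔT/R_total = 40/0.05977

Q ≈ 669 W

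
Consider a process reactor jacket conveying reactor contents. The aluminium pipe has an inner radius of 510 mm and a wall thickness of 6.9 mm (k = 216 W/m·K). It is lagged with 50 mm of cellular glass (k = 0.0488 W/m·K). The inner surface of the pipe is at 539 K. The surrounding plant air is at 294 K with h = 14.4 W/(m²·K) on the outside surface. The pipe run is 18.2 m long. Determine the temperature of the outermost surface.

T ≈ 309 K

Per-layer cylindrical resistances, series-summed:
R_aluminium pipe wall = ln(516.9/510)/(2π×216×18.2) = 5.441×10^-7 K/W
R_cellular glass = ln(566.9/516.9)/(2π×0.0488×18.2) = 0.01655 K/W
R_outer film = 1/(h_o·2πr_oL) = 1/(14.4×2π×0.5669×18.2) = 0.001071 K/W
R_total = 0.01762 K/W
Q = ΔT/R_total = 245/0.01762
Q = 13900 W
T_interface = T_inner − Q·ΣR(inner→interface) = 539 − 13900×0.01655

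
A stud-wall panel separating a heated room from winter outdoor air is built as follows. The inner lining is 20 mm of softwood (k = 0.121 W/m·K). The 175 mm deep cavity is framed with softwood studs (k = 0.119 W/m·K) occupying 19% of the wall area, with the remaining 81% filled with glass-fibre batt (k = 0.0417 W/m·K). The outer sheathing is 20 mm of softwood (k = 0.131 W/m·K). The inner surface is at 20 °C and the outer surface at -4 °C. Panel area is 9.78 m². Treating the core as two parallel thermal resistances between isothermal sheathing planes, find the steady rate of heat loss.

Q ≈ 68.6 W

Sheathing layers in series; stud and cavity paths in parallel between them.
R_inner = 0.02/(0.121×9.78) = 0.0169 K/W
R_stud  = 0.175/(0.119×0.19×9.78) = 0.7914 K/W
R_cav   = 0.175/(0.0417×0.81×9.78) = 0.5298 K/W
1/R_core = 1/R_stud + 1/R_cav → R_core = 0.3173 K/W
R_outer = 0.02/(0.131×9.78) = 0.01561 K/W
R_total = 0.3498 K/W
Q = ΔT/R_total = 24/0.3498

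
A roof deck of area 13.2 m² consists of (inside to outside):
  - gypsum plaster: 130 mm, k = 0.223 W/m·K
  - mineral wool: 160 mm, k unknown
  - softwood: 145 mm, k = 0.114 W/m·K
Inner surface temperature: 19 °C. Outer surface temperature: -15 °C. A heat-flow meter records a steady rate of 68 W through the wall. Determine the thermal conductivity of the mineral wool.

k ≈ 0.0337 W/(m·K)

Treating each layer as a thermal resistance in series:
R_gypsum plaster = L/(kA) = 0.13/(0.223×13.2) = 0.04416 K/W
R_softwood = L/(kA) = 0.145/(0.114×13.2) = 0.09636 K/W
Sum of known resistances R_other = 0.1405 K/W
Total R = ΔT/Q = 34/68 = 0.5 K/W
R_mineral wool = R_total − R_other = 0.3595 K/W
k = L/(R·A) = 0.16/(0.3595×13.2)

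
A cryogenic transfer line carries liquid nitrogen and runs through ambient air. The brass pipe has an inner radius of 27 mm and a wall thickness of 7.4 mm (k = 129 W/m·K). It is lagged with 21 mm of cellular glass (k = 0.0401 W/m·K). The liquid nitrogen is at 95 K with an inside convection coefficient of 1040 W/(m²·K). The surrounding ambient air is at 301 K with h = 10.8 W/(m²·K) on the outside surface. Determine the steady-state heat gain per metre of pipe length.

q′ ≈ 95.2 W/m

Radial resistances (cylindrical: R_cond = ln(r_o/r_i)/(2πkL), R_conv = 1/(h·2πrL)):
R_inner film = 1/(h_i·2πr₁L) = 1/(1040×2π×0.027×1) = 0.005668 K/W
R_brass pipe wall = ln(34.4/27)/(2π×129×1) = 2.988×10^-4 K/W
R_cellular glass = ln(55.4/34.4)/(2π×0.0401×1) = 1.891 K/W
R_outer film = 1/(h_o·2πr_oL) = 1/(10.8×2π×0.0554×1) = 0.266 K/W
R_total = 2.163 K/W
Q = ΔT/R_total = 206/2.163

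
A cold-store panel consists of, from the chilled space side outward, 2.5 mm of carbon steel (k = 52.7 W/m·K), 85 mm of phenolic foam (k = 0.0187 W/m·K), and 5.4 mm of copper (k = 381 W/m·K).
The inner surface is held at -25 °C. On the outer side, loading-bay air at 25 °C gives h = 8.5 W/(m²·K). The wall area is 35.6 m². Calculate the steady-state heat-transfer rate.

Q ≈ 382 W

Using the resistance-network approach (series):
R_carbon steel = L/(kA) = 0.0025/(52.7×35.6) = 1.333×10^-6 K/W
R_phenolic foam = L/(kA) = 0.085/(0.0187×35.6) = 0.1277 K/W
R_copper = L/(kA) = 0.0054/(381×35.6) = 3.981×10^-7 K/W
R_outer film = 1/(h_o·A) = 1/(8.5×35.6) = 0.003305 K/W
R_total = 0.131 K/W
Q = ΔT / R_total = 50 / 0.131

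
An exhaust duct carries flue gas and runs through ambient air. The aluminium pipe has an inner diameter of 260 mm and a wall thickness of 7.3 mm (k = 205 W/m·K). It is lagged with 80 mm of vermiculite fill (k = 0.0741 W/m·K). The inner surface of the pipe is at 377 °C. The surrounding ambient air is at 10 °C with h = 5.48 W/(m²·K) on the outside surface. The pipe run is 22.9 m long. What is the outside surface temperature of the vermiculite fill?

T ≈ 53.8 °C

Radial resistances (cylindrical: R_cond = ln(r_o/r_i)/(2πkL), R_conv = 1/(h·2πrL)):
R_aluminium pipe wall = ln(137.3/130)/(2π×205×22.9) = 1.852×10^-6 K/W
R_vermiculite fill = ln(217.3/137.3)/(2π×0.0741×22.9) = 0.04306 K/W
R_outer film = 1/(h_o·2πr_oL) = 1/(5.48×2π×0.2173×22.9) = 0.005836 K/W
R_total = 0.0489 K/W
Q = ΔT/R_total = 367/0.0489
Q = 7510 W
T_interface = T_inner − Q·ΣR(inner→interface) = 377 − 7510×0.04306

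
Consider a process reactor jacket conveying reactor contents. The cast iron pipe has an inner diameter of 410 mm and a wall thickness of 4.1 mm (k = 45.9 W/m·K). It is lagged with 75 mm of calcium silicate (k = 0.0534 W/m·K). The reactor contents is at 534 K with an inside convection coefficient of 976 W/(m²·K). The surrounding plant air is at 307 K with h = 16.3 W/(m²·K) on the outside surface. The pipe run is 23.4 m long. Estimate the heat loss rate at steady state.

Q ≈ 5600 W

Cylindrical conduction, so R = ln(r₂/r₁)/(2πkL) per layer, in series:
R_inner film = 1/(h_i·2πr₁L) = 1/(976×2π×0.205×23.4) = 3.399×10^-5 K/W
R_cast iron pipe wall = ln(209.1/205)/(2π×45.9×23.4) = 2.934×10^-6 K/W
R_calcium silicate = ln(284.1/209.1)/(2π×0.0534×23.4) = 0.03904 K/W
R_outer film = 1/(h_o·2πr_oL) = 1/(16.3×2π×0.2841×23.4) = 0.001469 K/W
R_total = 0.04055 K/W
Q = ΔT/R_total = 227/0.04055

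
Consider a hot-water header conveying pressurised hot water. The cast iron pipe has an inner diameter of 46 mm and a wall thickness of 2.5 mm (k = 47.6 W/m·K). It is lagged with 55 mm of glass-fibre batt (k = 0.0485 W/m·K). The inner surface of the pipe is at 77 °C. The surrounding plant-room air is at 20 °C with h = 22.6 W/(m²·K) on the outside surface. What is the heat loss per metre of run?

q′ ≈ 14.8 W/m

Radial resistances (cylindrical: R_cond = ln(r_o/r_i)/(2πkL), R_conv = 1/(h·2πrL)):
R_cast iron pipe wall = ln(25.5/23)/(2π×47.6×1) = 3.45×10^-4 K/W
R_glass-fibre batt = ln(80.5/25.5)/(2π×0.0485×1) = 3.772 K/W
R_outer film = 1/(h_o·2πr_oL) = 1/(22.6×2π×0.0805×1) = 0.08748 K/W
R_total = 3.86 K/W
Q = ΔT/R_total = 57/3.86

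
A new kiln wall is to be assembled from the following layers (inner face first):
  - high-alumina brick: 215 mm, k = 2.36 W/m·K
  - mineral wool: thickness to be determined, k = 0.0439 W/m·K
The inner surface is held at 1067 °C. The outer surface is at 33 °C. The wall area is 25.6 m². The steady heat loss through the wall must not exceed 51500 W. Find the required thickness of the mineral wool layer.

Using the resistance-network approach (series):
R_high-alumina brick = L/(kA) = 0.215/(2.36×25.6) = 0.003559 K/W
Sum of the known resistances R_other = 0.003559 K/W
Required total resistance R_tot = ΔT/Q_allow = 1034/51500 = 0.02008 K/W
R_mineral wool = R_tot − R_other = 0.01652 K/W
L = R·k·A = 0.01652×0.0439×25.6

L ≈ 18.6 mm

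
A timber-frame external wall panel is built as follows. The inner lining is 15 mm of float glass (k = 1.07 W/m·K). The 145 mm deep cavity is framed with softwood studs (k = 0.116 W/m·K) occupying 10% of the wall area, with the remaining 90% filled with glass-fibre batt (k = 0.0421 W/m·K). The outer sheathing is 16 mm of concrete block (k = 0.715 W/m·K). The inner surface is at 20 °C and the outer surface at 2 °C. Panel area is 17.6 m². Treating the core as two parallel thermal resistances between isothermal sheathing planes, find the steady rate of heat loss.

Sheathing layers in series; stud and cavity paths in parallel between them.
R_inner = 0.015/(1.07×17.6) = 7.965×10^-4 K/W
R_stud  = 0.145/(0.116×0.1×17.6) = 0.7102 K/W
R_cav   = 0.145/(0.0421×0.9×17.6) = 0.2174 K/W
1/R_core = 1/R_stud + 1/R_cav → R_core = 0.1665 K/W
R_outer = 0.016/(0.715×17.6) = 0.001271 K/W
R_total = 0.1685 K/W
Q = ΔT/R_total = 18/0.1685

Q ≈ 107 W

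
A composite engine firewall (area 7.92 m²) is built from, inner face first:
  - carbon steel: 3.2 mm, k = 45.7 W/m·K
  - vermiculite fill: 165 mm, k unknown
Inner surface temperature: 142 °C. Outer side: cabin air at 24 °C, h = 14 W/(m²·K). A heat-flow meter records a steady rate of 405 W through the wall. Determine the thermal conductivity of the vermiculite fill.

Using the resistance-network approach (series):
R_carbon steel = L/(kA) = 0.0032/(45.7×7.92) = 8.841×10^-6 K/W
R_outer film = 1/(h_o·A) = 1/(14×7.92) = 0.009019 K/W
Sum of known resistances R_other = 0.009028 K/W
Total R = ΔT/Q = 118/405 = 0.2914 K/W
R_vermiculite fill = R_total − R_other = 0.2823 K/W
k = L/(R·A) = 0.165/(0.2823×7.92)

k ≈ 0.0738 W/(m·K)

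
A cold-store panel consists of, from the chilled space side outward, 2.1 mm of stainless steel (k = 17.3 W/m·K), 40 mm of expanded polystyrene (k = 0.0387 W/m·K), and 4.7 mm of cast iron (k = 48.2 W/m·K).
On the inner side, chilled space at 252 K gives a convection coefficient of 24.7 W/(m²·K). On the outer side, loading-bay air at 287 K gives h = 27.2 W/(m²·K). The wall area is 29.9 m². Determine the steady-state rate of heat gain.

Series thermal resistances:
R_inner film = 1/(h_i·A) = 1/(24.7×29.9) = 0.001354 K/W
R_stainless steel = L/(kA) = 0.0021/(17.3×29.9) = 4.06×10^-6 K/W
R_expanded polystyrene = L/(kA) = 0.04/(0.0387×29.9) = 0.03457 K/W
R_cast iron = L/(kA) = 0.0047/(48.2×29.9) = 3.261×10^-6 K/W
R_outer film = 1/(h_o·A) = 1/(27.2×29.9) = 0.00123 K/W
R_total = 0.03716 K/W
Q = ΔT / R_total = 35 / 0.03716

Q ≈ 942 W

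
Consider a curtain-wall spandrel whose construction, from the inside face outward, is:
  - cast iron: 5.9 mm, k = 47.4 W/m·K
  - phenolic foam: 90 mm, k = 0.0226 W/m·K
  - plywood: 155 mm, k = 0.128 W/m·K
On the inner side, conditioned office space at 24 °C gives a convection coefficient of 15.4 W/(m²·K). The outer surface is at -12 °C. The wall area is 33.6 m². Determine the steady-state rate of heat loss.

Q ≈ 230 W

Model the wall as resistances in series:
R_inner film = 1/(h_i·A) = 1/(15.4×33.6) = 0.001933 K/W
R_cast iron = L/(kA) = 0.0059/(47.4×33.6) = 3.705×10^-6 K/W
R_phenolic foam = L/(kA) = 0.09/(0.0226×33.6) = 0.1185 K/W
R_plywood = L/(kA) = 0.155/(0.128×33.6) = 0.03604 K/W
R_total = 0.1565 K/W
Q = ΔT / R_total = 36 / 0.1565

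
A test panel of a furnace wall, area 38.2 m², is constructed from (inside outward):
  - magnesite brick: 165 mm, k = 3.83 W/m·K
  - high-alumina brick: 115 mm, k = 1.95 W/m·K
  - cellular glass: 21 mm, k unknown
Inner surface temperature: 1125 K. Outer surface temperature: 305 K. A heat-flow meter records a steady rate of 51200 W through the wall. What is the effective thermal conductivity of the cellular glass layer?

Using the resistance-network approach (series):
R_magnesite brick = L/(kA) = 0.165/(3.83×38.2) = 0.001128 K/W
R_high-alumina brick = L/(kA) = 0.115/(1.95×38.2) = 0.001544 K/W
Sum of known resistances R_other = 0.002672 K/W
Total R = ΔT/Q = 820/51200 = 0.01602 K/W
R_cellular glass = R_total − R_other = 0.01334 K/W
k = L/(R·A) = 0.021/(0.01334×38.2)

k ≈ 0.0412 W/(m·K)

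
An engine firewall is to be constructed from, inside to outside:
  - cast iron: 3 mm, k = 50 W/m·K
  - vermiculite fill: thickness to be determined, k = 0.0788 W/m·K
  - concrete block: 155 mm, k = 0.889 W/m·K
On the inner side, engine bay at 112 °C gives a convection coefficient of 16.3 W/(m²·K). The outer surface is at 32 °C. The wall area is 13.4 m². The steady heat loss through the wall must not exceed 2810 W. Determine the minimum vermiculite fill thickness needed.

L ≈ 11.5 mm

Treating each layer as a thermal resistance in series:
R_inner film = 1/(h_i·A) = 1/(16.3×13.4) = 0.004578 K/W
R_cast iron = L/(kA) = 0.003/(50×13.4) = 4.478×10^-6 K/W
R_concrete block = L/(kA) = 0.155/(0.889×13.4) = 0.01301 K/W
Sum of the known resistances R_other = 0.01759 K/W
Required total resistance R_tot = ΔT/Q_allow = 80/2810 = 0.02847 K/W
R_vermiculite fill = R_tot − R_other = 0.01088 K/W
L = R·k·A = 0.01088×0.0788×13.4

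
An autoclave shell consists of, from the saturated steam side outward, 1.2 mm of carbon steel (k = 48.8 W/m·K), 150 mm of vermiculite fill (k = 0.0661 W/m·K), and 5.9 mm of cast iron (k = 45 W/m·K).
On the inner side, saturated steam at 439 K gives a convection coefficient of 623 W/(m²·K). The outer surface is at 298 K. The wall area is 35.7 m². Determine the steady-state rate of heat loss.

Series thermal resistances:
R_inner film = 1/(h_i·A) = 1/(623×35.7) = 4.496×10^-5 K/W
R_carbon steel = L/(kA) = 0.0012/(48.8×35.7) = 6.888×10^-7 K/W
R_vermiculite fill = L/(kA) = 0.15/(0.0661×35.7) = 0.06357 K/W
R_cast iron = L/(kA) = 0.0059/(45×35.7) = 3.673×10^-6 K/W
R_total = 0.06361 K/W
Q = ΔT / R_total = 141 / 0.06361

Q ≈ 2220 W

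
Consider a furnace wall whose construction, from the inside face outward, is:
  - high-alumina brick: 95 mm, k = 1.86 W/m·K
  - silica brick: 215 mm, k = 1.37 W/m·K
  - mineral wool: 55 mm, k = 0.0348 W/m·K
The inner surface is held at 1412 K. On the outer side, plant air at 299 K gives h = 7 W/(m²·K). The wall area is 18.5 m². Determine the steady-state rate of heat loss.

Q ≈ 10700 W

Series thermal resistances:
R_high-alumina brick = L/(kA) = 0.095/(1.86×18.5) = 0.002761 K/W
R_silica brick = L/(kA) = 0.215/(1.37×18.5) = 0.008483 K/W
R_mineral wool = L/(kA) = 0.055/(0.0348×18.5) = 0.08543 K/W
R_outer film = 1/(h_o·A) = 1/(7×18.5) = 0.007722 K/W
R_total = 0.1044 K/W
Q = ΔT / R_total = 1113 / 0.1044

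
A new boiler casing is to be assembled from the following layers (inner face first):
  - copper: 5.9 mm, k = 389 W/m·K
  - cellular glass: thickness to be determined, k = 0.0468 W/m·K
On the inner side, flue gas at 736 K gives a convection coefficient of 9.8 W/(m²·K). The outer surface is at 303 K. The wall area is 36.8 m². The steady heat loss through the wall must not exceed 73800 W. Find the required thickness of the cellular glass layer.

L ≈ 5.33 mm

Using the resistance-network approach (series):
R_inner film = 1/(h_i·A) = 1/(9.8×36.8) = 0.002773 K/W
R_copper = L/(kA) = 0.0059/(389×36.8) = 4.121×10^-7 K/W
Sum of the known resistances R_other = 0.002773 K/W
Required total resistance R_tot = ΔT/Q_allow = 433/73800 = 0.005867 K/W
R_cellular glass = R_tot − R_other = 0.003094 K/W
L = R·k·A = 0.003094×0.0468×36.8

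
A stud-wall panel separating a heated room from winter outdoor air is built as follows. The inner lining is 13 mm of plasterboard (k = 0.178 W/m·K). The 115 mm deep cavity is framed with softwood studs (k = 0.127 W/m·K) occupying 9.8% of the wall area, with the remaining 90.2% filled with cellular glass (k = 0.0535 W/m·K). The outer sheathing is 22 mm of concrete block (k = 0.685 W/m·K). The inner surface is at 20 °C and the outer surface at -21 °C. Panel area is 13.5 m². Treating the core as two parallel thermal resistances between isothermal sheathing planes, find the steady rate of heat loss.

Sheathing layers in series; stud and cavity paths in parallel between them.
R_inner = 0.013/(0.178×13.5) = 0.00541 K/W
R_stud  = 0.115/(0.127×0.098×13.5) = 0.6844 K/W
R_cav   = 0.115/(0.0535×0.902×13.5) = 0.1765 K/W
1/R_core = 1/R_stud + 1/R_cav → R_core = 0.1403 K/W
R_outer = 0.022/(0.685×13.5) = 0.002379 K/W
R_total = 0.1481 K/W
Q = ΔT/R_total = 41/0.1481

Q ≈ 277 W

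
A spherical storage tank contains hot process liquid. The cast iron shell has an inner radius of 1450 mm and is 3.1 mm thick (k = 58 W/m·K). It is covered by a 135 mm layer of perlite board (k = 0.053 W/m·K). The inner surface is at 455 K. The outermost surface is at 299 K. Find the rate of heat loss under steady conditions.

Q ≈ 1780 W

Radial (spherical) resistances in series:
R_cast iron shell = (1/1.45 − 1/1.4531)/(4π×58) = 2.019×10^-6 K/W
R_perlite board = (1/1.4531 − 1/1.5881)/(4π×0.053) = 0.08784 K/W
R_total = 0.08784 K/W
Q = ΔT/R_total = 156/0.08784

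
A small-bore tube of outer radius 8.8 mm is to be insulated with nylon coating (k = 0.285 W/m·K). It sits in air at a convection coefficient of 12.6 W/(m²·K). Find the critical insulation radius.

r_cr ≈ 22.6 mm

For a cylinder r_cr = k/h = 0.285/12.6
r_cr = 22.6 mm; since the bare radius (8.8 mm) is below r_cr, adding a thin layer of insulation will *increase* heat loss.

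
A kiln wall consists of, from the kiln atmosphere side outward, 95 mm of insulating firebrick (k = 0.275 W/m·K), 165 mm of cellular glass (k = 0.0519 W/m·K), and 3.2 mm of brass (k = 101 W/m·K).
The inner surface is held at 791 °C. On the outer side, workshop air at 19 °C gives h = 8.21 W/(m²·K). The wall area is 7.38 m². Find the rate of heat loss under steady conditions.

Treating each layer as a thermal resistance in series:
R_insulating firebrick = L/(kA) = 0.095/(0.275×7.38) = 0.04681 K/W
R_cellular glass = L/(kA) = 0.165/(0.0519×7.38) = 0.4308 K/W
R_brass = L/(kA) = 0.0032/(101×7.38) = 4.293×10^-6 K/W
R_outer film = 1/(h_o·A) = 1/(8.21×7.38) = 0.0165 K/W
R_total = 0.4941 K/W
Q = ΔT / R_total = 772 / 0.4941

Q ≈ 1560 W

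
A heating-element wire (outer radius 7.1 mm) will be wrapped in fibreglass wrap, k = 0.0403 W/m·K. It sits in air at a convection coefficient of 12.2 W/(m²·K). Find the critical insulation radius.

r_cr ≈ 3.3 mm

For a cylinder r_cr = k/h = 0.0403/12.2
r_cr = 3.3 mm; since the bare radius (7.1 mm) is above r_cr, any added insulation will reduce heat loss.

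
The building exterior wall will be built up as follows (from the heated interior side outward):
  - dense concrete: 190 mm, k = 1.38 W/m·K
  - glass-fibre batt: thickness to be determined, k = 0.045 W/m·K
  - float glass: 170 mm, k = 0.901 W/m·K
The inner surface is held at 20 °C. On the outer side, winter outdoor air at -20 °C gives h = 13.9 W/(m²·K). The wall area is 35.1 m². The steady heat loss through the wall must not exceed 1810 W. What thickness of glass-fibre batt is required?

Model the wall as resistances in series:
R_dense concrete = L/(kA) = 0.19/(1.38×35.1) = 0.003923 K/W
R_float glass = L/(kA) = 0.17/(0.901×35.1) = 0.005375 K/W
R_outer film = 1/(h_o·A) = 1/(13.9×35.1) = 0.00205 K/W
Sum of the known resistances R_other = 0.01135 K/W
Required total resistance R_tot = ΔT/Q_allow = 40/1810 = 0.0221 K/W
R_glass-fibre batt = R_tot − R_other = 0.01075 K/W
L = R·k·A = 0.01075×0.045×35.1

L ≈ 17 mm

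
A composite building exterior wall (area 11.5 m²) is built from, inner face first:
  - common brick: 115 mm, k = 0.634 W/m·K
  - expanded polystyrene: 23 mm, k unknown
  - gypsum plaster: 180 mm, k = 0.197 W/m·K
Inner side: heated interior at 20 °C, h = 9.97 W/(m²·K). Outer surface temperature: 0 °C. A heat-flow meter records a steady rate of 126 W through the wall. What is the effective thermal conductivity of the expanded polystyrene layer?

k ≈ 0.0365 W/(m·K)

Series thermal resistances:
R_inner film = 1/(h_i·A) = 1/(9.97×11.5) = 0.008722 K/W
R_common brick = L/(kA) = 0.115/(0.634×11.5) = 0.01577 K/W
R_gypsum plaster = L/(kA) = 0.18/(0.197×11.5) = 0.07945 K/W
Sum of known resistances R_other = 0.1039 K/W
Total R = ΔT/Q = 20/126 = 0.1587 K/W
R_expanded polystyrene = R_total − R_other = 0.05478 K/W
k = L/(R·A) = 0.023/(0.05478×11.5)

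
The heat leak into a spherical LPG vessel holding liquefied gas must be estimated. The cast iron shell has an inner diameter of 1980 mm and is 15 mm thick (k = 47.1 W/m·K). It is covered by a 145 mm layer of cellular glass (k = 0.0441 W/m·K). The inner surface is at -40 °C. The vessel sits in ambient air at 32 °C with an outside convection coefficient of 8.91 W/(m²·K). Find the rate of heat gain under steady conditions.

Q ≈ 309 W

Each spherical layer contributes R = (1/r_i − 1/r_o)/(4πk):
R_cast iron shell = (1/0.99 − 1/1.005)/(4π×47.1) = 2.547×10^-5 K/W
R_cellular glass = (1/1.005 − 1/1.15)/(4π×0.0441) = 0.2264 K/W
R_outer film = 1/(h·4πr_o²) = 1/(8.91×4π×1.15²) = 0.006753 K/W
R_total = 0.2332 K/W
Q = ΔT/R_total = 72/0.2332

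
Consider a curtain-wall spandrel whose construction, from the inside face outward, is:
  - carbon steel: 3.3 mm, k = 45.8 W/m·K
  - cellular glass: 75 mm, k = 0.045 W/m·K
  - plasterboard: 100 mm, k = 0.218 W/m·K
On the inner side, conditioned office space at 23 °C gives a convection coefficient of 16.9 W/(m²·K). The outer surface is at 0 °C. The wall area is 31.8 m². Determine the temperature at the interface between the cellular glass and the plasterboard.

T ≈ 4.83 °C

Model the wall as resistances in series:
R_inner film = 1/(h_i·A) = 1/(16.9×31.8) = 0.001861 K/W
R_carbon steel = L/(kA) = 0.0033/(45.8×31.8) = 2.266×10^-6 K/W
R_cellular glass = L/(kA) = 0.075/(0.045×31.8) = 0.05241 K/W
R_plasterboard = L/(kA) = 0.1/(0.218×31.8) = 0.01443 K/W
R_total = 0.0687 K/W;  Q = ΔT/R_total = 23/0.0687 = 334.8 W
T_interface = T_inner − Q·ΣR(inner→interface) = 23 − 335×0.05427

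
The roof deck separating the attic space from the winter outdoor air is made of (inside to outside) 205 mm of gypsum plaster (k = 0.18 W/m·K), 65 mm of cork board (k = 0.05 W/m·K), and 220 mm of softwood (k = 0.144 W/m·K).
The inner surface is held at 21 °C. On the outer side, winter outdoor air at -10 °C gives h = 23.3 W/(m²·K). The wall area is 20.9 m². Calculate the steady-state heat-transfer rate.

Q ≈ 162 W

Using the resistance-network approach (series):
R_gypsum plaster = L/(kA) = 0.205/(0.18×20.9) = 0.05449 K/W
R_cork board = L/(kA) = 0.065/(0.05×20.9) = 0.0622 K/W
R_softwood = L/(kA) = 0.22/(0.144×20.9) = 0.0731 K/W
R_outer film = 1/(h_o·A) = 1/(23.3×20.9) = 0.002054 K/W
R_total = 0.1918 K/W
Q = ΔT / R_total = 31 / 0.1918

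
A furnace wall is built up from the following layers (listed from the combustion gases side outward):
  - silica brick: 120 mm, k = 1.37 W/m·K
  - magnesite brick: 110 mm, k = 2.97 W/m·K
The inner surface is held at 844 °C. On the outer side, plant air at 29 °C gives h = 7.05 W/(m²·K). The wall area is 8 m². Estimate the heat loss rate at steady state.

Series thermal resistances:
R_silica brick = L/(kA) = 0.12/(1.37×8) = 0.01095 K/W
R_magnesite brick = L/(kA) = 0.11/(2.97×8) = 0.00463 K/W
R_outer film = 1/(h_o·A) = 1/(7.05×8) = 0.01773 K/W
R_total = 0.03331 K/W
Q = ΔT / R_total = 815 / 0.03331

Q ≈ 24500 W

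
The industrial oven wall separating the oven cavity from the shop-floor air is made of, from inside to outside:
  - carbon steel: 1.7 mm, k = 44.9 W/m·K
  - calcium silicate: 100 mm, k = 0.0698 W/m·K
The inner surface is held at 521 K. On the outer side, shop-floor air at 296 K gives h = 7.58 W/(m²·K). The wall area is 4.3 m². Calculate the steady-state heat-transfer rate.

Q ≈ 618 W

Series thermal resistances:
R_carbon steel = L/(kA) = 0.0017/(44.9×4.3) = 8.805×10^-6 K/W
R_calcium silicate = L/(kA) = 0.1/(0.0698×4.3) = 0.3332 K/W
R_outer film = 1/(h_o·A) = 1/(7.58×4.3) = 0.03068 K/W
R_total = 0.3639 K/W
Q = ΔT / R_total = 225 / 0.3639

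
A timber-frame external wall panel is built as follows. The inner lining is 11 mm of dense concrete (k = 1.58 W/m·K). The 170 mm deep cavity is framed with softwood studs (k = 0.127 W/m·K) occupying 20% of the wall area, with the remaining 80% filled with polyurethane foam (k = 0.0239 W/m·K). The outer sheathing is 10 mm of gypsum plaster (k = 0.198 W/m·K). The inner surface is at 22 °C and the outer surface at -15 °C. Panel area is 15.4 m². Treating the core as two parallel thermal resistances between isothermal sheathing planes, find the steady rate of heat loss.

Sheathing layers in series; stud and cavity paths in parallel between them.
R_inner = 0.011/(1.58×15.4) = 4.521×10^-4 K/W
R_stud  = 0.17/(0.127×0.2×15.4) = 0.4346 K/W
R_cav   = 0.17/(0.0239×0.8×15.4) = 0.5774 K/W
1/R_core = 1/R_stud + 1/R_cav → R_core = 0.248 K/W
R_outer = 0.01/(0.198×15.4) = 0.00328 K/W
R_total = 0.2517 K/W
Q = ΔT/R_total = 37/0.2517

Q ≈ 147 W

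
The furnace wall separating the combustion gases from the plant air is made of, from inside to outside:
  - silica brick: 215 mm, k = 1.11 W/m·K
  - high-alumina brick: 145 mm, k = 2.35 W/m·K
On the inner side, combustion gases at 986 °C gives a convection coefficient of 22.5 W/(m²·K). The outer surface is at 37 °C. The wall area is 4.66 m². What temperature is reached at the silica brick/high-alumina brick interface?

T ≈ 232 °C

Model the wall as resistances in series:
R_inner film = 1/(h_i·A) = 1/(22.5×4.66) = 0.009537 K/W
R_silica brick = L/(kA) = 0.215/(1.11×4.66) = 0.04157 K/W
R_high-alumina brick = L/(kA) = 0.145/(2.35×4.66) = 0.01324 K/W
R_total = 0.06434 K/W;  Q = ΔT/R_total = 949/0.06434 = 14750 W
T_interface = T_inner − Q·ΣR(inner→interface) = 986 − 14700×0.0511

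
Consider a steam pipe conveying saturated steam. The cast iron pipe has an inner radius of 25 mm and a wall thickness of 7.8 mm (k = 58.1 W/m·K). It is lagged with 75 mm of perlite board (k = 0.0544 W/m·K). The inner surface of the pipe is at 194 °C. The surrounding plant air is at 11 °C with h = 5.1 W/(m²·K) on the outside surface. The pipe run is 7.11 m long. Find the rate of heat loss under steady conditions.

Treating each annulus and film as a series resistance:
R_cast iron pipe wall = ln(32.8/25)/(2π×58.1×7.11) = 1.046×10^-4 K/W
R_perlite board = ln(107.8/32.8)/(2π×0.0544×7.11) = 0.4896 K/W
R_outer film = 1/(h_o·2πr_oL) = 1/(5.1×2π×0.1078×7.11) = 0.04072 K/W
R_total = 0.5304 K/W
Q = ΔT/R_total = 183/0.5304

Q ≈ 345 W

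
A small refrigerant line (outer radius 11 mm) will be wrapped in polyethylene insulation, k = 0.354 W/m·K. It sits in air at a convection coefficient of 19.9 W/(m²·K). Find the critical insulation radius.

For a cylinder r_cr = k/h = 0.354/19.9
r_cr = 17.8 mm; since the bare radius (11 mm) is below r_cr, adding a thin layer of insulation will *increase* heat loss.

r_cr ≈ 17.8 mm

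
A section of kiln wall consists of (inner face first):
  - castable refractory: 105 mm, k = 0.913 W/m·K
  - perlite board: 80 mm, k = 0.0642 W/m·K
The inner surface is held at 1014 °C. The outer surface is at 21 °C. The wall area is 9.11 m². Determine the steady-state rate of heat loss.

Q ≈ 6650 W

Treating each layer as a thermal resistance in series:
R_castable refractory = L/(kA) = 0.105/(0.913×9.11) = 0.01262 K/W
R_perlite board = L/(kA) = 0.08/(0.0642×9.11) = 0.1368 K/W
R_total = 0.1494 K/W
Q = ΔT / R_total = 993 / 0.1494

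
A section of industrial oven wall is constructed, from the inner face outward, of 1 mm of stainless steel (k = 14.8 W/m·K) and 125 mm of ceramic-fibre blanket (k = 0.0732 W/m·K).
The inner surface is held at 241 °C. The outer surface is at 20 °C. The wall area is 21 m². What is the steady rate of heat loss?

Q ≈ 2720 W

Series thermal resistances:
R_stainless steel = L/(kA) = 0.001/(14.8×21) = 3.218×10^-6 K/W
R_ceramic-fibre blanket = L/(kA) = 0.125/(0.0732×21) = 0.08132 K/W
R_total = 0.08132 K/W
Q = ΔT / R_total = 221 / 0.08132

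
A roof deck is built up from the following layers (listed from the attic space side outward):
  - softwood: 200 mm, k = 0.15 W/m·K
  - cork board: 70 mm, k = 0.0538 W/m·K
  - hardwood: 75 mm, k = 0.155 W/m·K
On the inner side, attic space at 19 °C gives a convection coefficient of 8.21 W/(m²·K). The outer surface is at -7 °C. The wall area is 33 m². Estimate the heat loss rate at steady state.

Model the wall as resistances in series:
R_inner film = 1/(h_i·A) = 1/(8.21×33) = 0.003691 K/W
R_softwood = L/(kA) = 0.2/(0.15×33) = 0.0404 K/W
R_cork board = L/(kA) = 0.07/(0.0538×33) = 0.03943 K/W
R_hardwood = L/(kA) = 0.075/(0.155×33) = 0.01466 K/W
R_total = 0.09819 K/W
Q = ΔT / R_total = 26 / 0.09819

Q ≈ 265 W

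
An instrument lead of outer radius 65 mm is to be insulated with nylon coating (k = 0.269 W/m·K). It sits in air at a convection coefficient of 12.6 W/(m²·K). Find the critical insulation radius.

r_cr ≈ 21.3 mm

For a cylinder r_cr = k/h = 0.269/12.6
r_cr = 21.3 mm; since the bare radius (65 mm) is above r_cr, any added insulation will reduce heat loss.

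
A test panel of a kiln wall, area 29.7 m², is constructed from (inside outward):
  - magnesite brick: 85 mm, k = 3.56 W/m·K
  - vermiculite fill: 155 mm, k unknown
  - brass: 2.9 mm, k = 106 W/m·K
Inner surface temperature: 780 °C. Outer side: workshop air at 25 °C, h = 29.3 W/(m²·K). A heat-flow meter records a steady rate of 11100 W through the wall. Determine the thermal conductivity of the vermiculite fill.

Using the resistance-network approach (series):
R_magnesite brick = L/(kA) = 0.085/(3.56×29.7) = 8.039×10^-4 K/W
R_brass = L/(kA) = 0.0029/(106×29.7) = 9.212×10^-7 K/W
R_outer film = 1/(h_o·A) = 1/(29.3×29.7) = 0.001149 K/W
Sum of known resistances R_other = 0.001954 K/W
Total R = ΔT/Q = 755/11100 = 0.06802 K/W
R_vermiculite fill = R_total − R_other = 0.06606 K/W
k = L/(R·A) = 0.155/(0.06606×29.7)

k ≈ 0.079 W/(m·K)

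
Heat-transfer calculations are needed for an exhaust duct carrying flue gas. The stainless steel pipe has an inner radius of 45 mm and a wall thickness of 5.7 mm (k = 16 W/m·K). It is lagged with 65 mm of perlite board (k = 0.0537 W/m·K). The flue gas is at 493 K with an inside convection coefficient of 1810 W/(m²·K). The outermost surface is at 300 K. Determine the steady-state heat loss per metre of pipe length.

q′ ≈ 78.8 W/m

Per-layer cylindrical resistances, series-summed:
R_inner film = 1/(h_i·2πr₁L) = 1/(1810×2π×0.045×1) = 0.001954 K/W
R_stainless steel pipe wall = ln(50.7/45)/(2π×16×1) = 0.001186 K/W
R_perlite board = ln(115.7/50.7)/(2π×0.0537×1) = 2.445 K/W
R_total = 2.448 K/W
Q = ΔT/R_total = 193/2.448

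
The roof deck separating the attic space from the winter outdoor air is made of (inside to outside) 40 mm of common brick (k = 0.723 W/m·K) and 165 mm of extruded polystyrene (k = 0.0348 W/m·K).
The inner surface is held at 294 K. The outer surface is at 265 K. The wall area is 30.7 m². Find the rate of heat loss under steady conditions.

Thermal resistances in series:
R_common brick = L/(kA) = 0.04/(0.723×30.7) = 0.001802 K/W
R_extruded polystyrene = L/(kA) = 0.165/(0.0348×30.7) = 0.1544 K/W
R_total = 0.1562 K/W
Q = ΔT / R_total = 29 / 0.1562

Q ≈ 186 W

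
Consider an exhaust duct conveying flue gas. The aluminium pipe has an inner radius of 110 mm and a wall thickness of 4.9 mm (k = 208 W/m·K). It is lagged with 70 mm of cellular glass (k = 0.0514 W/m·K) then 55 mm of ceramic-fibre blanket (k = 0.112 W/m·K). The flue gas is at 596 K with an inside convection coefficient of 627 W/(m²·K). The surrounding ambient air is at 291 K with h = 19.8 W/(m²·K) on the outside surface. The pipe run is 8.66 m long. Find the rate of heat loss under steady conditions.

For a radial system each layer contributes R = ln(r_out/r_in)/(2πkL); films add R = 1/(hA).
R_inner film = 1/(h_i·2πr₁L) = 1/(627×2π×0.11×8.66) = 2.665×10^-4 K/W
R_aluminium pipe wall = ln(114.9/110)/(2π×208×8.66) = 3.851×10^-6 K/W
R_cellular glass = ln(184.9/114.9)/(2π×0.0514×8.66) = 0.1701 K/W
R_ceramic-fibre blanket = ln(239.9/184.9)/(2π×0.112×8.66) = 0.04273 K/W
R_outer film = 1/(h_o·2πr_oL) = 1/(19.8×2π×0.2399×8.66) = 0.003869 K/W
R_total = 0.217 K/W
Q = ΔT/R_total = 305/0.217

Q ≈ 1410 W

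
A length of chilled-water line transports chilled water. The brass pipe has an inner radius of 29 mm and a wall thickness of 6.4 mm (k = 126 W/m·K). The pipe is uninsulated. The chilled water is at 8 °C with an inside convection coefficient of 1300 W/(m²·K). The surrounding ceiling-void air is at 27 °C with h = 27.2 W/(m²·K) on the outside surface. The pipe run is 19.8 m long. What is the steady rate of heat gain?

Radial resistances (cylindrical: R_cond = ln(r_o/r_i)/(2πkL), R_conv = 1/(h·2πrL)):
R_inner film = 1/(h_i·2πr₁L) = 1/(1300×2π×0.029×19.8) = 2.132×10^-4 K/W
R_brass pipe wall = ln(35.4/29)/(2π×126×19.8) = 1.272×10^-5 K/W
R_outer film = 1/(h_o·2πr_oL) = 1/(27.2×2π×0.0354×19.8) = 0.008348 K/W
R_total = 0.008574 K/W
Q = ΔT/R_total = 19/0.008574

Q ≈ 2220 W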